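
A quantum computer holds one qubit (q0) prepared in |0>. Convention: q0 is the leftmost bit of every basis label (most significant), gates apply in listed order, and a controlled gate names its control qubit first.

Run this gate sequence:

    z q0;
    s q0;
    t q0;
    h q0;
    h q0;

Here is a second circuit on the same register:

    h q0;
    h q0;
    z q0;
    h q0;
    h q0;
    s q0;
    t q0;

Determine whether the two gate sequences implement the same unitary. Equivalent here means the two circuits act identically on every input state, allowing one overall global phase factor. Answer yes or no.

Yes: on every input state the two circuits agree up to one overall phase factor.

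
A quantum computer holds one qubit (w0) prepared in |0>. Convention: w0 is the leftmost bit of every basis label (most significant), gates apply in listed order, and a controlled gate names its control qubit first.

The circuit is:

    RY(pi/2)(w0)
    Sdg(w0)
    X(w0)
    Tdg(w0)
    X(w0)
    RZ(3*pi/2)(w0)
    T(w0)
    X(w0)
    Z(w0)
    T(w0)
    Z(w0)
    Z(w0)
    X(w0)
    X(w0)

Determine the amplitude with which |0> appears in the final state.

The final state's coefficient on |0> equals sqrt(2)*I/2. Key observation: the block from step 13 through step 14 cancels to the identity and can be dropped.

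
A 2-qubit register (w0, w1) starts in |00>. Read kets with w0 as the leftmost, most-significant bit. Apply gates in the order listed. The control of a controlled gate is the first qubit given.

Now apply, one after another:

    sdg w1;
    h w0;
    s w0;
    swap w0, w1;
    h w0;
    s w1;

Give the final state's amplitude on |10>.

The amplitude on |10> is 1/2.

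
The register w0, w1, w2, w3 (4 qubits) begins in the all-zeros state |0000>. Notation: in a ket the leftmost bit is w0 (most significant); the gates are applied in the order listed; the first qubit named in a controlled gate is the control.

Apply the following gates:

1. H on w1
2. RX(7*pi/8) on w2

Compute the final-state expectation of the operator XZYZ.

In the final state, XZYZ has expectation 0.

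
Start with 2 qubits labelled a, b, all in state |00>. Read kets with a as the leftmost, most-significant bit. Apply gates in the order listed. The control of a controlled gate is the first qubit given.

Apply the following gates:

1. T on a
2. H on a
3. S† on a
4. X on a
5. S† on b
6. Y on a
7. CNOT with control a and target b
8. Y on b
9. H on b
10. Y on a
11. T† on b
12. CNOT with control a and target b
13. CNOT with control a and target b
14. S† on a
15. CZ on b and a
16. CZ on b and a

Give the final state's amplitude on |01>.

The amplitude on |01> is exp(3*I*pi/4)/2. Key observation: gates 12-13 undo each other exactly, leaving only the rest of the circuit to track.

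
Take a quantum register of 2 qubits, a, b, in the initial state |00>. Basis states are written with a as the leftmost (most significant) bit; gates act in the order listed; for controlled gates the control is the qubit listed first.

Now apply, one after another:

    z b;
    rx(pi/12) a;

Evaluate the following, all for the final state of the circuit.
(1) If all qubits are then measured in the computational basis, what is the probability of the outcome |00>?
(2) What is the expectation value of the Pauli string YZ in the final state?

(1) The probability of measuring |00> is sqrt(2)/8 + sqrt(6)/8 + 1/2.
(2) In the final state, YZ has expectation -sqrt(6)/4 + sqrt(2)/4.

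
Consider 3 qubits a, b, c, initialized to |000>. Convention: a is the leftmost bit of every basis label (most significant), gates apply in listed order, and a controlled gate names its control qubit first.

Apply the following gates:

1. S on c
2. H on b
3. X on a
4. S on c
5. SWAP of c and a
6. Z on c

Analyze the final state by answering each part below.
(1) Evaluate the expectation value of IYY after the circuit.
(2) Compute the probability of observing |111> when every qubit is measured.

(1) In the final state, IYY has expectation 0.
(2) The probability of measuring |111> is 0.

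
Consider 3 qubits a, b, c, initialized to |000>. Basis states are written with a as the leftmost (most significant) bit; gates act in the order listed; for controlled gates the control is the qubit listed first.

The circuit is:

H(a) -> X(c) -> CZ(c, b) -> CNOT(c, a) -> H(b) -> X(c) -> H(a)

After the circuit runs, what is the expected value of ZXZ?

The observable ZXZ averages to 1.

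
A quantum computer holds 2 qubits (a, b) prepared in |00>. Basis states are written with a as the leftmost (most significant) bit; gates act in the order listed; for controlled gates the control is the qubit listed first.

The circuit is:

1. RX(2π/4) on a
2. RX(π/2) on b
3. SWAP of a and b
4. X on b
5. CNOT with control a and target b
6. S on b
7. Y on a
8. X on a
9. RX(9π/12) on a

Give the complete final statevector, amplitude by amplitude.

The resulting statevector has amplitude sqrt(2 - sqrt(2))/4 + I*sqrt(sqrt(2) + 2)/4 on |00>, -sqrt(2 - sqrt(2))/4 + I*sqrt(sqrt(2) + 2)/4 on |01>, -sqrt(2 - sqrt(2))/4 - I*sqrt(sqrt(2) + 2)/4 on |10>, -sqrt(2 - sqrt(2))/4 + I*sqrt(sqrt(2) + 2)/4 on |11>.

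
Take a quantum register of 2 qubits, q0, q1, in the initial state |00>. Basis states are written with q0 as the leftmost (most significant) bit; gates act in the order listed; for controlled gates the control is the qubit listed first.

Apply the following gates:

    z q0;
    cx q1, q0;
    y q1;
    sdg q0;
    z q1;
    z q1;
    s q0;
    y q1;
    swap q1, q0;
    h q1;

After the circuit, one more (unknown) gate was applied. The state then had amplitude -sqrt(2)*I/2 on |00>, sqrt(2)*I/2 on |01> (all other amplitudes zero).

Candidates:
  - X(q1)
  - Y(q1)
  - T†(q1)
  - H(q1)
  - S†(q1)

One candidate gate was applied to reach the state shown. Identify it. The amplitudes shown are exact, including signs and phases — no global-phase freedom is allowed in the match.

The applied gate was Y(q1). Key observation: steps 3-8 multiply out to the identity, so the circuit reduces to the remaining gates.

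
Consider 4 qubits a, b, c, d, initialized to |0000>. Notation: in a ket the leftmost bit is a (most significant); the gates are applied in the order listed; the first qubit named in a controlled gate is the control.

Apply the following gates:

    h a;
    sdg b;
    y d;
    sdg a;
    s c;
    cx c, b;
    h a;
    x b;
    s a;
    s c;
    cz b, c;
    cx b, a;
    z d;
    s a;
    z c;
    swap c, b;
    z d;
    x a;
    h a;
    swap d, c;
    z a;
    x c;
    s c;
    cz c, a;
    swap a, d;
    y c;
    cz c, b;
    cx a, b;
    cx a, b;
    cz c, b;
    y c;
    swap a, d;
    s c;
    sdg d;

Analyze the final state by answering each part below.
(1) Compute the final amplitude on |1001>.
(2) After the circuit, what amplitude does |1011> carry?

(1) |1001> carries amplitude -sqrt(2)/2 in the final state. Key observation: the block from step 25 through step 32 cancels to the identity and can be dropped.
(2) The amplitude on |1011> is 0.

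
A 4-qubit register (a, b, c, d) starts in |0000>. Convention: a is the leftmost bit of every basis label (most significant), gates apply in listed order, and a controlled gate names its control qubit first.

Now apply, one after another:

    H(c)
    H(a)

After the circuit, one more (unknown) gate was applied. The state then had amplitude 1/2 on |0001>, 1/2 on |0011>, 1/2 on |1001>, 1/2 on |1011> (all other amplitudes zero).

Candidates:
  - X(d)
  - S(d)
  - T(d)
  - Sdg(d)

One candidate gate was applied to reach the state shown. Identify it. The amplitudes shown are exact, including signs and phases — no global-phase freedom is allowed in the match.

It was X(d) that produced the state shown.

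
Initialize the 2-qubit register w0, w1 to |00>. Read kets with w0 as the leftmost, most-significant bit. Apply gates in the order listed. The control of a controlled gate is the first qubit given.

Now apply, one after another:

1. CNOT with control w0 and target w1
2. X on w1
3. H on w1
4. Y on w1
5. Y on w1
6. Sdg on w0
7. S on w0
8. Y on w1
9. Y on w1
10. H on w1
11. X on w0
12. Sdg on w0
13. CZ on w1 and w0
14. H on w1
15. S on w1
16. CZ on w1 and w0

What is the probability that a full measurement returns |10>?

The probability of measuring |10> is 1/2. Key observation: the block from step 4 through step 9 cancels to the identity and can be dropped.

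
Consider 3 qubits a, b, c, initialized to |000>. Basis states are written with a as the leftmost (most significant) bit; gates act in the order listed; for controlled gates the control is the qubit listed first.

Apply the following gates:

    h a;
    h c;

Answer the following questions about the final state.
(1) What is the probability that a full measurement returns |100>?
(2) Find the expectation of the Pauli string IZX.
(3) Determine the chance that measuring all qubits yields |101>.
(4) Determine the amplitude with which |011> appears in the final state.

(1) Outcome |100> occurs with probability 1/4.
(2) The expectation value of IZX is 1.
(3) The probability of measuring |101> is 1/4.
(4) |011> carries amplitude 0 in the final state.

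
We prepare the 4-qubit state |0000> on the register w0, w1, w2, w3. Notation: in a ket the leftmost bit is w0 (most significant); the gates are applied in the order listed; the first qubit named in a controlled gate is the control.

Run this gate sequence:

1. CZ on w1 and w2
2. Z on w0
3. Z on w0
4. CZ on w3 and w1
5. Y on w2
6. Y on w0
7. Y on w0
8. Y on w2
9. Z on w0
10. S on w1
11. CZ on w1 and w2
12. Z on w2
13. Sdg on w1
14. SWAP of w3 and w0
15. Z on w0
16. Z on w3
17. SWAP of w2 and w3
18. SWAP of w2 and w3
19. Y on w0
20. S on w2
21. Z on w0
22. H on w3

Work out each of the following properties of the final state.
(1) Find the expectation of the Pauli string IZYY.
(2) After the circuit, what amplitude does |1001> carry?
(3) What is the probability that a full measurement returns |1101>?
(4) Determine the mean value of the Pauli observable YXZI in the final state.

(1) The observable IZYY averages to 0. Key observation: gates 5-8 undo each other exactly, leaving only the rest of the circuit to track.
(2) The final state's coefficient on |1001> equals -sqrt(2)*I/2.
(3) A full measurement returns |1101> with probability 0.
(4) The observable YXZI averages to 0.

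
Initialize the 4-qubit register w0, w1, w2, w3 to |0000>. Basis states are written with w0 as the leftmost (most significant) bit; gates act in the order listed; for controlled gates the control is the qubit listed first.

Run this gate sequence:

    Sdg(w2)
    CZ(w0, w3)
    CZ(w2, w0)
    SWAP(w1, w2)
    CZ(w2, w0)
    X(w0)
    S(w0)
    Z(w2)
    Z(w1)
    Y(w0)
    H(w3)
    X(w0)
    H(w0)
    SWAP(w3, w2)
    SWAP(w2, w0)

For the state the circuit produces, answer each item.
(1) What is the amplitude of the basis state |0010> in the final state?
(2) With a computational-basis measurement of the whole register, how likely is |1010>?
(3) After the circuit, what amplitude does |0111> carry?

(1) The amplitude on |0010> is -1/2.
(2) A full measurement returns |1010> with probability 1/4.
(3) The final state's coefficient on |0111> equals 0.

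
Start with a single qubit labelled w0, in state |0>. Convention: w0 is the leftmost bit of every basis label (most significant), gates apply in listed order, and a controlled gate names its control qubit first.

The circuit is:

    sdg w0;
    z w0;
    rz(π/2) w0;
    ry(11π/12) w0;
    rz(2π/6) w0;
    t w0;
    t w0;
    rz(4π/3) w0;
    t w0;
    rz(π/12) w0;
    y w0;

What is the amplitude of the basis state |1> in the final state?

The final state's coefficient on |1> equals (-sqrt(sqrt(2) + 2)/4 + sqrt(6 - 3*sqrt(2))/4)*exp(3*I*pi/8).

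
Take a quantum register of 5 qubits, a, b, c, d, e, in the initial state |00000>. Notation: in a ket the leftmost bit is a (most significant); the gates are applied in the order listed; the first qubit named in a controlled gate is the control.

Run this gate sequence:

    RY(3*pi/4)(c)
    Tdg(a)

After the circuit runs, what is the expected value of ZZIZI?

The expectation value of ZZIZI is 1.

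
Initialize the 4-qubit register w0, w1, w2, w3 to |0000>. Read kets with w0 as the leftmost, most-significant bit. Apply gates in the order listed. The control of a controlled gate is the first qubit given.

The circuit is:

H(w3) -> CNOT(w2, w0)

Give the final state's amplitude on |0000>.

The amplitude on |0000> is sqrt(2)/2.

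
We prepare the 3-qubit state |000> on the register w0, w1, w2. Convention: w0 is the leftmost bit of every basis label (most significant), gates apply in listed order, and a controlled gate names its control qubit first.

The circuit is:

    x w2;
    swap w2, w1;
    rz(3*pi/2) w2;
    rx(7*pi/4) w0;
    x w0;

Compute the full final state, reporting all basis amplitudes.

After the circuit, the state carries amplitude sqrt(2 - sqrt(2))*exp(3*I*pi/4)/2 on |010>, sqrt(sqrt(2) + 2)*exp(I*pi/4)/2 on |110>, and 0 on every other basis state.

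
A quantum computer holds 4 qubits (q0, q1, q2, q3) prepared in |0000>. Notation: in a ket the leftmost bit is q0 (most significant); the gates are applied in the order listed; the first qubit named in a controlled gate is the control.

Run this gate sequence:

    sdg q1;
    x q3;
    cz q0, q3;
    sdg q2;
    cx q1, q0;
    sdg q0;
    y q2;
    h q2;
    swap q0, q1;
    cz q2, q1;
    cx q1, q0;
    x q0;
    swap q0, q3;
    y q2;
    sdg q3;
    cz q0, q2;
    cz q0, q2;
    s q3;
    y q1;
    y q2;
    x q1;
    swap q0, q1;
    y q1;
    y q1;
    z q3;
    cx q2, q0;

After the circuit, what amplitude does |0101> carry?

|0101> carries amplitude sqrt(2)/2 in the final state. Key observation: steps 15-18 multiply out to the identity, so the circuit reduces to the remaining gates.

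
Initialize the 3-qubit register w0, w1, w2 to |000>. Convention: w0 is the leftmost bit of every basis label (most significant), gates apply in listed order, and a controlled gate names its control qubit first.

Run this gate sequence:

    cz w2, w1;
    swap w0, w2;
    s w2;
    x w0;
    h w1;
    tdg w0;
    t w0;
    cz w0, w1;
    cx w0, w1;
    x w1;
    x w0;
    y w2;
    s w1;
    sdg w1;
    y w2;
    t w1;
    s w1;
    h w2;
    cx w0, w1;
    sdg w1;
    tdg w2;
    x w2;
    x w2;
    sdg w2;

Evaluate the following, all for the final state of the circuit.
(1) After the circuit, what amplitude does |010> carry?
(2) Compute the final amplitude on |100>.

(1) |010> carries amplitude -exp(I*pi/4)/2 in the final state. Key observation: steps 12-15 multiply out to the identity, so the circuit reduces to the remaining gates.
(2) The amplitude on |100> is 0.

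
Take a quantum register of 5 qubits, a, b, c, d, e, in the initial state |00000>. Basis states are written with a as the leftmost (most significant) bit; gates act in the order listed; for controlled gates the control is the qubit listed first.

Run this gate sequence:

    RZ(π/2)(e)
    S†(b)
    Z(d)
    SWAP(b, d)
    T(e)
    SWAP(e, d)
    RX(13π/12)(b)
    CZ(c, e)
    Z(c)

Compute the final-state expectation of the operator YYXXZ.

The expectation value of YYXXZ is 0.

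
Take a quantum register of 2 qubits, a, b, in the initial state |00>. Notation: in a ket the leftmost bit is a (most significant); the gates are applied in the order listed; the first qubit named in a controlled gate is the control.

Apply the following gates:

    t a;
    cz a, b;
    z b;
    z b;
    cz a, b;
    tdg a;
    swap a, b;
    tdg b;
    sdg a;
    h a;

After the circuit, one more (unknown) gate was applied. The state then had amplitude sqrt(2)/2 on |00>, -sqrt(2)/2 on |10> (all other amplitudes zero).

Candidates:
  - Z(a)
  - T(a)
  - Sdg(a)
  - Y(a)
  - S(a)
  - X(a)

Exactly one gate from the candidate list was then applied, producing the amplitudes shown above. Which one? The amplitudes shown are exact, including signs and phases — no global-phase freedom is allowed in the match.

The applied gate was Z(a).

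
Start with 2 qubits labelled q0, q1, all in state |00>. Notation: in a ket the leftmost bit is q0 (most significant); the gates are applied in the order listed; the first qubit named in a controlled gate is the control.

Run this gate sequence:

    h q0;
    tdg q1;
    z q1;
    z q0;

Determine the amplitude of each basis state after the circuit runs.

After the circuit, the state carries amplitude sqrt(2)/2 on |00>, 0 on |01>, -sqrt(2)/2 on |10>, 0 on |11>.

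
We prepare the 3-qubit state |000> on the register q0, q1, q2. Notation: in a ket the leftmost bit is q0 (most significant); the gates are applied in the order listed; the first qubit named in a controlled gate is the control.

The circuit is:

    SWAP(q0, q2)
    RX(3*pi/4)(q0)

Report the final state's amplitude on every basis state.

After the circuit, the state carries amplitude sqrt(2 - sqrt(2))/2 on |000>, -I*sqrt(sqrt(2) + 2)/2 on |100>, and 0 on every other basis state.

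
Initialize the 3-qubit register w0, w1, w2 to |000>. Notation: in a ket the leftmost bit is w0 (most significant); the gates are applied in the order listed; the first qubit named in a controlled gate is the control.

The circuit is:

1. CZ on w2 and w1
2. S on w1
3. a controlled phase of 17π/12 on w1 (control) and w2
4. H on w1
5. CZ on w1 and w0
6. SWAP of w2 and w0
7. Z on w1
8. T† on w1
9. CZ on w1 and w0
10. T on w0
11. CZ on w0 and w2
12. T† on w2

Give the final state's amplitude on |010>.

The amplitude on |010> is sqrt(2)*exp(3*I*pi/4)/2.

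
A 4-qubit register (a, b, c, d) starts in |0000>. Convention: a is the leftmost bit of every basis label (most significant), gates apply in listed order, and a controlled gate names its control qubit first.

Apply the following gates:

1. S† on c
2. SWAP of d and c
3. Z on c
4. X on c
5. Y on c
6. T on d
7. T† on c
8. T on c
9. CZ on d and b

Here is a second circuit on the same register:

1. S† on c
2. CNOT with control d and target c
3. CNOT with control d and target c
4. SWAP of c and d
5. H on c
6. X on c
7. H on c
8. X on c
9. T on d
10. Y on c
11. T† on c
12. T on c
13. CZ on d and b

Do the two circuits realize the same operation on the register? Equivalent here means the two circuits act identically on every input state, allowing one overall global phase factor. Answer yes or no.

Yes: on every input state the two circuits agree up to one overall phase factor.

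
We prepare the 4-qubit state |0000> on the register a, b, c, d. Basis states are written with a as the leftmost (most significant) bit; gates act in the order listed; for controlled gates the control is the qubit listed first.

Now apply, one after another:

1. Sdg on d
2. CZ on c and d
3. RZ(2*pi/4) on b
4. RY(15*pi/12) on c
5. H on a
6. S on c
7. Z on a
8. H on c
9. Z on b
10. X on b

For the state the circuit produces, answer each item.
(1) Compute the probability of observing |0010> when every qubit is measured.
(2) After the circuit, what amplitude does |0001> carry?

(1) A full measurement returns |0010> with probability 0.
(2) |0001> carries amplitude 0 in the final state.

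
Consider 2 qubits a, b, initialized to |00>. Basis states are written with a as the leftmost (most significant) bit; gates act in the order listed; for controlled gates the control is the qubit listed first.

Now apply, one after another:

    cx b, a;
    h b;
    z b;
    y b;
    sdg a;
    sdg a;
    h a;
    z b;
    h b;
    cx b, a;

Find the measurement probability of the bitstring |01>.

The probability of measuring |01> is 1/2.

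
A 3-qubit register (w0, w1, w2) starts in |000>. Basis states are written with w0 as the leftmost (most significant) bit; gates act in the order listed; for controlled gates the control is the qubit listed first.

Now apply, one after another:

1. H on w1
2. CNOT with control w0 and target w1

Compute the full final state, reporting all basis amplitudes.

The final amplitudes are sqrt(2)/2 on |000>, sqrt(2)/2 on |010>, and 0 on every other basis state.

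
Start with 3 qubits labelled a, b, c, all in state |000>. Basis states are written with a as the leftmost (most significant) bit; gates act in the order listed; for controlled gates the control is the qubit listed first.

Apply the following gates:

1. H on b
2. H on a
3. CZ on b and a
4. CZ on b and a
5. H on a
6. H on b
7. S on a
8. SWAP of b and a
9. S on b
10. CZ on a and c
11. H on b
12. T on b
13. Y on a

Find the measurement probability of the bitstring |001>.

Outcome |001> occurs with probability 0. Key observation: steps 1-6 multiply out to the identity, so the circuit reduces to the remaining gates.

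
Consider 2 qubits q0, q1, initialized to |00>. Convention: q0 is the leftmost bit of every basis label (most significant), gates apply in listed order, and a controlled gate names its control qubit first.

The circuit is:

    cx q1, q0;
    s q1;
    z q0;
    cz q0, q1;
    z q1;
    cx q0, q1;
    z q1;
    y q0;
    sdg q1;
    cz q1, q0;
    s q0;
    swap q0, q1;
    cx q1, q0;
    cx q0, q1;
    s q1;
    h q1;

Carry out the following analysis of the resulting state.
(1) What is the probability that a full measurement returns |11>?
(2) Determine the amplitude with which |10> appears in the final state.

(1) Outcome |11> occurs with probability 1/2.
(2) The amplitude on |10> is -sqrt(2)/2.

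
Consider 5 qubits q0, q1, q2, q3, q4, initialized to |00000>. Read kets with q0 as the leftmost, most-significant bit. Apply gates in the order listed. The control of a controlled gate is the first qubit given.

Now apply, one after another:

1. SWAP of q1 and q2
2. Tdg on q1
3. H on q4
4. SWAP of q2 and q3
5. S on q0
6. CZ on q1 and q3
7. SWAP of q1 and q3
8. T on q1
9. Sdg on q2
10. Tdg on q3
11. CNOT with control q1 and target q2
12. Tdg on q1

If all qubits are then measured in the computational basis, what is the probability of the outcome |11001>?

Outcome |11001> occurs with probability 0.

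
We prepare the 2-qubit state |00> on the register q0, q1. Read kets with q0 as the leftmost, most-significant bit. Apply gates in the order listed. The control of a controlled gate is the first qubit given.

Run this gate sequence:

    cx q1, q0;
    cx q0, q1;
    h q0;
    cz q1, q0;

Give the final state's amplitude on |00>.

The amplitude on |00> is sqrt(2)/2.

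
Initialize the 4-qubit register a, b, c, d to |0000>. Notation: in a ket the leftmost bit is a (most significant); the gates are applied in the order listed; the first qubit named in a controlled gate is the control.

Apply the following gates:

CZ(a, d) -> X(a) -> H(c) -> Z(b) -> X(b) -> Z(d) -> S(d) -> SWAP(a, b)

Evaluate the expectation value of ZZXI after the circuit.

The expectation value of ZZXI is 1.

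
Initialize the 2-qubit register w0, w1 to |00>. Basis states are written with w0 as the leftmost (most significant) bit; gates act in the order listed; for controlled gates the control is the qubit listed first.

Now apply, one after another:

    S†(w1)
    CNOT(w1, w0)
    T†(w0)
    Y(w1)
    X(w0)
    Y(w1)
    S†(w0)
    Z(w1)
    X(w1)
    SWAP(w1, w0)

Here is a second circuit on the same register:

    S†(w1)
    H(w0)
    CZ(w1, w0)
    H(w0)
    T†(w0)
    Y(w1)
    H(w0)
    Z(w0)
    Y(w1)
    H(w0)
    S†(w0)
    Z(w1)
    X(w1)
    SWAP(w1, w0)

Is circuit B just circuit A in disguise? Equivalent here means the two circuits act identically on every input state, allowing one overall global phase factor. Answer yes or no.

Yes, they are equivalent — the unitaries differ by at most a global phase.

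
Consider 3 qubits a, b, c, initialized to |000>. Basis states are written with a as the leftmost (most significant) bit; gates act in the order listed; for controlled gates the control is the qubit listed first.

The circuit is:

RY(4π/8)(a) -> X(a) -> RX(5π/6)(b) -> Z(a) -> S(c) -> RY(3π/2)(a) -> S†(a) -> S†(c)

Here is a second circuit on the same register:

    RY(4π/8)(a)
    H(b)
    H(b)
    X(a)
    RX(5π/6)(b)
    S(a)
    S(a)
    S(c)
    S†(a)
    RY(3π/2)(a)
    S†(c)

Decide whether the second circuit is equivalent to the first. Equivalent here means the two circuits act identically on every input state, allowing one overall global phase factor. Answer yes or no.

No — the two circuits implement different unitaries, even allowing a global phase.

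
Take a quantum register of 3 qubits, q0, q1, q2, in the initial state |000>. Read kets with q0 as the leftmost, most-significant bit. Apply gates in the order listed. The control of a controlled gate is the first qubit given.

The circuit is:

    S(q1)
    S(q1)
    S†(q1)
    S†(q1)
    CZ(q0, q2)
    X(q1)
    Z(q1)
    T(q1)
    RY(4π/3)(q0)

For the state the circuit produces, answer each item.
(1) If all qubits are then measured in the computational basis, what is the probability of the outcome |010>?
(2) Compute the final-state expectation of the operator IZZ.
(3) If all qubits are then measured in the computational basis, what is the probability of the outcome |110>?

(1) Outcome |010> occurs with probability 1/4.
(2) The observable IZZ averages to -1.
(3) Outcome |110> occurs with probability 3/4.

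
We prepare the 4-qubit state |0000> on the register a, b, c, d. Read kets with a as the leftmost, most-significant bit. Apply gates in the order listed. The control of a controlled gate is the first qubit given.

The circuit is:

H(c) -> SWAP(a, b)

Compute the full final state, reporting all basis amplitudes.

The final amplitudes are sqrt(2)/2 on |0000>, sqrt(2)/2 on |0010>, and 0 on every other basis state.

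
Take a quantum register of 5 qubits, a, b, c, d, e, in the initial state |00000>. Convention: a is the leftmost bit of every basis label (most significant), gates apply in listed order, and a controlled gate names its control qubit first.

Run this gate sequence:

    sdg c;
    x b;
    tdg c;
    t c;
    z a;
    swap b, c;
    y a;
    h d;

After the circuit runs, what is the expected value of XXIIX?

In the final state, XXIIX has expectation 0.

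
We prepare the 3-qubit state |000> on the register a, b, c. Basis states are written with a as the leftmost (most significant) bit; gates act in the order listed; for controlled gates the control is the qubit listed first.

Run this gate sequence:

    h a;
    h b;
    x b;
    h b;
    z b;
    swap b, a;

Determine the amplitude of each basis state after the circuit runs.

The final amplitudes are sqrt(2)/2 on |000>, sqrt(2)/2 on |010>, and 0 on every other basis state. Key observation: the block from step 2 through step 5 cancels to the identity and can be dropped.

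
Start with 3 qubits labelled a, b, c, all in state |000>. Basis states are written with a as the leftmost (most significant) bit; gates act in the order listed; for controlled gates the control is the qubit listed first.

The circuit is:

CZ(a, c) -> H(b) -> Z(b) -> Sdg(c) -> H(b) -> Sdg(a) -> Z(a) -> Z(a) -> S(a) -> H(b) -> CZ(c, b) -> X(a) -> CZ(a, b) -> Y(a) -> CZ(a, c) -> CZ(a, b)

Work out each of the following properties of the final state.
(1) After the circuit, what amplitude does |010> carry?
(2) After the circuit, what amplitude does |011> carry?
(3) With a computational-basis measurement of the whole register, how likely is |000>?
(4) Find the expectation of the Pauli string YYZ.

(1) The final state's coefficient on |010> equals -sqrt(2)*I/2. Key observation: steps 5-10 multiply out to the identity, so the circuit reduces to the remaining gates.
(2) |011> carries amplitude 0 in the final state.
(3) Outcome |000> occurs with probability 1/2.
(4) In the final state, YYZ has expectation 0.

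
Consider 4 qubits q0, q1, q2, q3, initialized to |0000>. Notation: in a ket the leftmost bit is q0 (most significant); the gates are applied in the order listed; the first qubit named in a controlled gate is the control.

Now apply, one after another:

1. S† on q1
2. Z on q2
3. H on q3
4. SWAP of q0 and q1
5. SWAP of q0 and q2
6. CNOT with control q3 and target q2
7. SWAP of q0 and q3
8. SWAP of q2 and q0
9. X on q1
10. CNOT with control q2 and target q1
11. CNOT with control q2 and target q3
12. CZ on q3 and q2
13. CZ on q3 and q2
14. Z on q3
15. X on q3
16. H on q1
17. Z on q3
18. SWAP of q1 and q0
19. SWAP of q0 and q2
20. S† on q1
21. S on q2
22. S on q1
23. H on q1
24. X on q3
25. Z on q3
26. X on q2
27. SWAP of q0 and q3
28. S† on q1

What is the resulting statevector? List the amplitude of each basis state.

The resulting statevector has amplitude sqrt(2)*I/4 on |0000>, 0 on |0001>, -sqrt(2)/4 on |0010>, 0 on |0011>, sqrt(2)/4 on |0100>, 0 on |0101>, sqrt(2)*I/4 on |0110>, 0 on |0111>, 0 on |1000>, sqrt(2)*I/4 on |1001>, 0 on |1010>, sqrt(2)/4 on |1011>, 0 on |1100>, -sqrt(2)/4 on |1101>, 0 on |1110>, sqrt(2)*I/4 on |1111>. Key observation: steps 12-13 multiply out to the identity, so the circuit reduces to the remaining gates.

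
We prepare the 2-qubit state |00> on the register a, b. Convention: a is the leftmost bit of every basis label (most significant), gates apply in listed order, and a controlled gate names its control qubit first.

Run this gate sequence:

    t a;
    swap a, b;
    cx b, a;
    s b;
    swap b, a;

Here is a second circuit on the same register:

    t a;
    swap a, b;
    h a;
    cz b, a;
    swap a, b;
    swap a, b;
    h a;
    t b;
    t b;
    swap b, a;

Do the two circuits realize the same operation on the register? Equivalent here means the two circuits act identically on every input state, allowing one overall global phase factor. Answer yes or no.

Yes — the two circuits implement the same unitary up to a global phase.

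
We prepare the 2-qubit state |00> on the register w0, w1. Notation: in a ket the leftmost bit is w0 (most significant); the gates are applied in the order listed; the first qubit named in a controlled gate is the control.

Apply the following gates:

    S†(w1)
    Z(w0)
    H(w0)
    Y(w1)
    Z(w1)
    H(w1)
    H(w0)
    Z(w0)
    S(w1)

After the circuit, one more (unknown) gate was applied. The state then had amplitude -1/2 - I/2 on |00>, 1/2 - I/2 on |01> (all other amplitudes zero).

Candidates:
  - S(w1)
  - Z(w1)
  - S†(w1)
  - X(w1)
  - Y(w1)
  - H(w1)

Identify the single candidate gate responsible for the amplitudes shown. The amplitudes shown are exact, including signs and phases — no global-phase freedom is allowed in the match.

It was H(w1) that produced the state shown.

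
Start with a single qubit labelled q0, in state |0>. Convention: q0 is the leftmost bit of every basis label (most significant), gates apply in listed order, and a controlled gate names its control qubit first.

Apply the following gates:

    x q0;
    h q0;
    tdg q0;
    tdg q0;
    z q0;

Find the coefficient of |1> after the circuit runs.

The amplitude on |1> is -sqrt(2)*I/2.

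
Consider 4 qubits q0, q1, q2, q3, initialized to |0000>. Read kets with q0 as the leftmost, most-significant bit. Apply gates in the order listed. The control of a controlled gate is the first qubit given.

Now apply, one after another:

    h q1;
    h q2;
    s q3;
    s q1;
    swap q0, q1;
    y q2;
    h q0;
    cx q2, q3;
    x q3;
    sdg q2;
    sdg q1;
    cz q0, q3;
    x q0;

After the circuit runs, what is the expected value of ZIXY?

The expectation value of ZIXY is 1.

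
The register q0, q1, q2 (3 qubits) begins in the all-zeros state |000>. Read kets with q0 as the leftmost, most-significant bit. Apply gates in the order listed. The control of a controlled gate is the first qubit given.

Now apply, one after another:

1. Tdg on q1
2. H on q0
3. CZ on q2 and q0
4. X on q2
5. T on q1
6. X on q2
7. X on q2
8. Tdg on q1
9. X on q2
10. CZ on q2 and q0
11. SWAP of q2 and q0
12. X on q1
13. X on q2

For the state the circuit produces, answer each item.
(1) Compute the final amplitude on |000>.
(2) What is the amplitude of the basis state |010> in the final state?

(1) |000> carries amplitude 0 in the final state. Key observation: gates 3-10 undo each other exactly, leaving only the rest of the circuit to track.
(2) The amplitude on |010> is sqrt(2)/2.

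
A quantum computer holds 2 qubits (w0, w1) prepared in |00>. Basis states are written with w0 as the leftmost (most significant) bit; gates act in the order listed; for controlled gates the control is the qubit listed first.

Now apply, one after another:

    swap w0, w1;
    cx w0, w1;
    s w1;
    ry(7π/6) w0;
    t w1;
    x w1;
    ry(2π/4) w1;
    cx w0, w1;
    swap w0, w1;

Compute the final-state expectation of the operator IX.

The observable IX averages to 1/2.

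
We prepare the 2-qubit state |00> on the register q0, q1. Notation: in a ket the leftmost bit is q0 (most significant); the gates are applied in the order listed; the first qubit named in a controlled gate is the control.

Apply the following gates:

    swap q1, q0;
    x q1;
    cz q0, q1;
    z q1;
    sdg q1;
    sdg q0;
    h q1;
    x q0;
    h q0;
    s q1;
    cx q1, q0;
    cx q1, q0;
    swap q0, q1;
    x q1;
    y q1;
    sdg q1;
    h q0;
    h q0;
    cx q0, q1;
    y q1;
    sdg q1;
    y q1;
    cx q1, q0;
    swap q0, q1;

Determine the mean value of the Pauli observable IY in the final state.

The observable IY averages to 0. Key observation: the block from step 17 through step 18 cancels to the identity and can be dropped.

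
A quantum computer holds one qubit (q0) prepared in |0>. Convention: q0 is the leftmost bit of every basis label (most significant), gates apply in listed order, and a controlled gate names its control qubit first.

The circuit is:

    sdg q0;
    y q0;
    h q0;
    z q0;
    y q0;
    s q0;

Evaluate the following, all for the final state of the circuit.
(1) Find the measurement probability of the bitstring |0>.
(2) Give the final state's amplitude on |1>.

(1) The probability of measuring |0> is 1/2.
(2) The amplitude on |1> is -sqrt(2)*I/2.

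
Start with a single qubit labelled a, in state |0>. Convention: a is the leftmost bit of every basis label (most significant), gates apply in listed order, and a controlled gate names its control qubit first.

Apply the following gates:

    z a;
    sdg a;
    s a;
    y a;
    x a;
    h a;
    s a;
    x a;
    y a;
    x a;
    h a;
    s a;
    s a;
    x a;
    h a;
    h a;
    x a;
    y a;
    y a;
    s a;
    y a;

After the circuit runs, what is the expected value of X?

In the final state, X has expectation 1.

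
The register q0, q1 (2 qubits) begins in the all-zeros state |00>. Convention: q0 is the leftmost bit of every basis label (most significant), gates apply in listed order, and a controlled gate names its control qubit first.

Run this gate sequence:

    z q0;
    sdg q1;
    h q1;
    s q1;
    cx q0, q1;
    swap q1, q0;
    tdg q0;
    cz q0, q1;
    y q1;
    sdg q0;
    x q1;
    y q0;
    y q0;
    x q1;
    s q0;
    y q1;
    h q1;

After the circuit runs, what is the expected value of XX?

The observable XX averages to sqrt(2)/2. Key observation: steps 9-16 multiply out to the identity, so the circuit reduces to the remaining gates.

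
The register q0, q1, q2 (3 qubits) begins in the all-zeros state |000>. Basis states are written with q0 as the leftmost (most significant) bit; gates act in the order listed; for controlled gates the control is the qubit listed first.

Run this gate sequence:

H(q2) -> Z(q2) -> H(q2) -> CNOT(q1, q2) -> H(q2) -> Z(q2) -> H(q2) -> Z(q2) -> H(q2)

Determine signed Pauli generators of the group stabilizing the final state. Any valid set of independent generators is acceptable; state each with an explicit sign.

The final state is stabilized by the group generated by +IIX, +ZII, +IZI; other independent generating sets are equally valid.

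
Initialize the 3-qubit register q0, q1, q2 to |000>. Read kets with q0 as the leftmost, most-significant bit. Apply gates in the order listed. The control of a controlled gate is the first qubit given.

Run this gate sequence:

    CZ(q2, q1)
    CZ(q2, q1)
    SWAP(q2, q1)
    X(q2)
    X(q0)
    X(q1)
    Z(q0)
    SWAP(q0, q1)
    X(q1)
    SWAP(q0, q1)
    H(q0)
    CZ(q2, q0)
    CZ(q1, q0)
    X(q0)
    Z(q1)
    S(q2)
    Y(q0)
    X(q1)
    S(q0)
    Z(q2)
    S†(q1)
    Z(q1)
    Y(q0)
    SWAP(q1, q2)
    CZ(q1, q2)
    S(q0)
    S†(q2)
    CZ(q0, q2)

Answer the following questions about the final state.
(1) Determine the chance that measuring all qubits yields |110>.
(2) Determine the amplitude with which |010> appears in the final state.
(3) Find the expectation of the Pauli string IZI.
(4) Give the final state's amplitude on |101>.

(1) Outcome |110> occurs with probability 1/2. Key observation: gates 1-2 undo each other exactly, leaving only the rest of the circuit to track.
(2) The amplitude on |010> is sqrt(2)/2.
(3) The expectation value of IZI is -1.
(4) The amplitude on |101> is 0.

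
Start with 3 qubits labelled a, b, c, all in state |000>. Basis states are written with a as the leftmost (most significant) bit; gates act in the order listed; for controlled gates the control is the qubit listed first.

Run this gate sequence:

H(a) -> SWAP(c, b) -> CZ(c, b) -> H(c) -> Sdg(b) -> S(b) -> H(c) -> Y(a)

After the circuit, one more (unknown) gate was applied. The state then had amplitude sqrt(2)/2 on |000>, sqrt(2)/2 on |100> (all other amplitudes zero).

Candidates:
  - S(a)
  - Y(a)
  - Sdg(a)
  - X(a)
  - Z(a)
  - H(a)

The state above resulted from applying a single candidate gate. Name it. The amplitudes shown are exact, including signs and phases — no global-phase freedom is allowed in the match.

The unique candidate consistent with the amplitudes is Y(a). Key observation: gates 4-7 undo each other exactly, leaving only the rest of the circuit to track.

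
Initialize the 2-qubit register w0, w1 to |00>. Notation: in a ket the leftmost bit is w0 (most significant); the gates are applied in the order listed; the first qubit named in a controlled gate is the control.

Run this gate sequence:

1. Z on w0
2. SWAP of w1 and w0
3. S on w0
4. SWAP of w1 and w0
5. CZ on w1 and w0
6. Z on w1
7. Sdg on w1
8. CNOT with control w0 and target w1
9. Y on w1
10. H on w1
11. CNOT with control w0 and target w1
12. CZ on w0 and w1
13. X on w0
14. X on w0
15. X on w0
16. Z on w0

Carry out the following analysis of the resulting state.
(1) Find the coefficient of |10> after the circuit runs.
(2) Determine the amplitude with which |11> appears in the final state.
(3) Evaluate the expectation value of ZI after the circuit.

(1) The final state's coefficient on |10> equals -sqrt(2)*I/2.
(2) |11> carries amplitude sqrt(2)*I/2 in the final state.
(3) The observable ZI averages to -1.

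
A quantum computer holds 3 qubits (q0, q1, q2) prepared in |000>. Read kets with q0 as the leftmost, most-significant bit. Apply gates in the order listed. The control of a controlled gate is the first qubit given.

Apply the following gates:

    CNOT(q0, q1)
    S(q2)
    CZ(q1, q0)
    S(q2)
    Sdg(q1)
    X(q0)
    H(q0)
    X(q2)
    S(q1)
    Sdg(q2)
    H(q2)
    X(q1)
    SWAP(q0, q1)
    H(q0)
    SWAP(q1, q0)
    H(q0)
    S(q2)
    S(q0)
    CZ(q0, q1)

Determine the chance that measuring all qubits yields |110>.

The probability of measuring |110> is 1/4.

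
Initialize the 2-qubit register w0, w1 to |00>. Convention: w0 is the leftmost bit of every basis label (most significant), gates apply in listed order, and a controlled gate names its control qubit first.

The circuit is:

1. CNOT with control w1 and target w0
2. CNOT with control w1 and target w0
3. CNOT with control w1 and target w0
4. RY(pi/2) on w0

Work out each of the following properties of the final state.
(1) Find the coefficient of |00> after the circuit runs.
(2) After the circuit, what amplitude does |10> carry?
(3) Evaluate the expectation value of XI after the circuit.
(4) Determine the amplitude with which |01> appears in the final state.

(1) The final state's coefficient on |00> equals sqrt(2)/2. Key observation: steps 2-3 multiply out to the identity, so the circuit reduces to the remaining gates.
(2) |10> carries amplitude sqrt(2)/2 in the final state.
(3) The expectation value of XI is 1.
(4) The amplitude on |01> is 0.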